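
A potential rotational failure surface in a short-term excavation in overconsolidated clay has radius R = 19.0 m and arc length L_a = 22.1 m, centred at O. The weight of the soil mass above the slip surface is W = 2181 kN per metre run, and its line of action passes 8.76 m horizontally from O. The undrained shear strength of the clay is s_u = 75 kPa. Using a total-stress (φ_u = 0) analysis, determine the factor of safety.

Taking moments about the centre O, the resisting moment is provided by the undrained shear strength acting along the arc:
M_R = s_u·L_a·R = 75·22.10·19.0 = 31492.5 kN·m/m
M_D = W·d = 2181·8.76 = 19105.6 kN·m/m
FS = M_R / M_D = 31492.5 / 19105.6 = 1.648

FS = 1.65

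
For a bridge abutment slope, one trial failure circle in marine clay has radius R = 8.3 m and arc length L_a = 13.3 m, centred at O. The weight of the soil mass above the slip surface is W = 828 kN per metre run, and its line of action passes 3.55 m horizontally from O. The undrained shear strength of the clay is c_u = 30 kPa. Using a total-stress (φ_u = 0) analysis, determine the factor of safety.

FS = 1.13

Taking moments about the centre O, the resisting moment is provided by the undrained shear strength acting along the arc:
M_R = c_u·L_a·R = 30·13.30·8.3 = 3311.7 kN·m/m
M_D = W·d = 828·3.55 = 2939.4 kN·m/m
FS = M_R / M_D = 3311.7 / 2939.4 = 1.127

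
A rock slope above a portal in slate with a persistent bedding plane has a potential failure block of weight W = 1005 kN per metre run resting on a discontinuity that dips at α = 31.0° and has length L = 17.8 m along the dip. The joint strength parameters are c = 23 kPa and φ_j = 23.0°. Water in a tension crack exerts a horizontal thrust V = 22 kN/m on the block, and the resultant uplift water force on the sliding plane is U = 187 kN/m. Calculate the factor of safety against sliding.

Resolving the block weight along and normal to the plane and applying the Mohr–Coulomb strength on the joint:
N' = W cosα − U − V sinα = 1005·cos31.0° − 187 − 22·sin31.0° = 663.1 kN/m
Driving force T = W sinα + V cosα = 1005·sin31.0° + 22·cos31.0° = 536.5 kN/m
Resisting force R = c·L + N'·tanφ_j = 23·17.8 + 663.1·tan23.0° = 409.4 + 281.5 = 690.9 kN/m
FS = R / T = 690.9 / 536.5 = 1.288

FS = 1.29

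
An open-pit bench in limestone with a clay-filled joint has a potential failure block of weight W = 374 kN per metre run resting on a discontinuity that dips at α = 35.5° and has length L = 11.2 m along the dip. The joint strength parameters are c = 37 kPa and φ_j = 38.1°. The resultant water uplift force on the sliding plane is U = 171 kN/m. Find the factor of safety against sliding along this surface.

FS = 2.39

Resolving the block weight along and normal to the plane and applying the Mohr–Coulomb strength on the joint:
N' = W cosα − U = 374·cos35.5° − 171 = 133.5 kN/m
Driving force T = W sinα = 374·sin35.5° = 217.2 kN/m
Resisting force R = c·L + N'·tanφ_j = 37·11.2 + 133.5·tan38.1° = 414.4 + 104.7 = 519.1 kN/m
FS = R / T = 519.1 / 217.2 = 2.390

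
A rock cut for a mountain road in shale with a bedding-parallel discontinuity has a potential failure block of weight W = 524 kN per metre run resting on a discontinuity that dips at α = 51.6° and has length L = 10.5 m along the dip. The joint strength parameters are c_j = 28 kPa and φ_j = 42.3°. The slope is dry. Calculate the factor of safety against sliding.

Resolving the block weight along and normal to the plane and applying the Mohr–Coulomb strength on the joint:
N' = W cosα = 524·cos51.6° = 325.5 kN/m
Driving force T = W sinα = 524·sin51.6° = 410.7 kN/m
Resisting force R = c_j·L + N'·tanφ_j = 28·10.5 + 325.5·tan42.3° = 294.0 + 296.2 = 590.2 kN/m
FS = R / T = 590.2 / 410.7 = 1.437

FS = 1.44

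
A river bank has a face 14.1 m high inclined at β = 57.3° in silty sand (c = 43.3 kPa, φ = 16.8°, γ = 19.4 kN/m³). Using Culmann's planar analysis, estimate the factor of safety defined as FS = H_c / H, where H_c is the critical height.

FS = 2.13

H_c = (4c/γ) · sinβ cosφ / [1 − cos(β − φ)]
    = (4·43.3/19.4) · sin57.3°·cos16.8° / [1 − cos40.5°]
    = 8.928 · 0.8056 / 0.2396 = 30.02 m
FS = H_c / H = 30.02 / 14.1 = 2.129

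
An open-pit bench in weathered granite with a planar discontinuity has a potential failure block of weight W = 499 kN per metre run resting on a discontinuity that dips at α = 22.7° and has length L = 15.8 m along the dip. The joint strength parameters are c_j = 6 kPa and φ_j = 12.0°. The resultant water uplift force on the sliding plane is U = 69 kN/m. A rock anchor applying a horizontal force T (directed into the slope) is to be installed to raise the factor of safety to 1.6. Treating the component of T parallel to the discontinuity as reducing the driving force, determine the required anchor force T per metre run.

Resolving forces along and normal to the sliding plane, with the horizontal anchor force T adding T·sinα to the effective normal force and T·cosα acting up the plane against the driving force:
FS = [c_jL + (W cosα − U + T sinα) tanφ_j] / [W sinα − T cosα]
Without the anchor: N' = 391.3 kN/m, driving T_d = 192.6 kN/m, resisting R = 6·15.8 + 391.3·tan12.0° = 178.0 kN/m, FS = 0.92.
Setting FS = 1.6 and solving for T:
1.6·(192.6 − T cos22.7°) = 178.0 + T sin22.7°·tan12.0°
T·(sin22.7°·tan12.0° + 1.6·cos22.7°) = 1.6·192.6 − 178.0
T·(0.3859·0.2126 + 1.6·0.9225) = 308.1 − 178.0 = 130.1
T·1.5581 = 130.1
T = 83.5 kN/m

T = 84 kN/m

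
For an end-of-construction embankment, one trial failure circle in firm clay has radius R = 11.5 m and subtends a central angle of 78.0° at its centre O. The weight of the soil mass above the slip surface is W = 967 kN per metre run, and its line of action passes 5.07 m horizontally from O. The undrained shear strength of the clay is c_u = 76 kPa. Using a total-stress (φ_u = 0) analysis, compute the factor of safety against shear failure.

Taking moments about the centre O, the resisting moment is provided by the undrained shear strength acting along the arc:
Arc length L_a = R·θ = 11.5·(78.0°·π/180) = 11.5·1.3614 = 15.66 m
M_R = c_u·L_a·R = 76·15.66·11.5 = 13683.0 kN·m/m
M_D = W·d = 967·5.07 = 4902.7 kN·m/m
FS = M_R / M_D = 13683.0 / 4902.7 = 2.791

FS = 2.79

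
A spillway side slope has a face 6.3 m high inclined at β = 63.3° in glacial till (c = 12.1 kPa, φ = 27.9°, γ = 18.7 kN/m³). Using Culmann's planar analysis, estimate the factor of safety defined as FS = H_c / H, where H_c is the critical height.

H_c = (4c/γ) · sinβ cosφ / [1 − cos(β − φ)]
    = (4·12.1/18.7) · sin63.3°·cos27.9° / [1 − cos35.4°]
    = 2.588 · 0.7895 / 0.1849 = 11.05 m
FS = H_c / H = 11.05 / 6.3 = 1.755

FS = 1.75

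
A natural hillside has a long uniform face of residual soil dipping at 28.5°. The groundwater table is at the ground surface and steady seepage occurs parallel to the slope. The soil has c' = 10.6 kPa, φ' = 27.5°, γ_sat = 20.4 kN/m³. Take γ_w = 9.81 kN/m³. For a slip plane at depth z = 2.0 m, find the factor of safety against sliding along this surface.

With seepage parallel to the slope and the water table at the surface, the effective normal stress on the slip plane uses the buoyant unit weight γ' = γ_sat − γ_w while the driving shear stress uses γ_sat:
FS = [c' + γ' z cos²β tanφ'] / [γ_sat z sinβ cosβ]
γ' = 20.4 − 9.81 = 10.59 kN/m³
Numerator = 10.6 + 10.59·2.0·cos²28.5°·tan27.5° = 10.6 + 10.59·2.0·0.7723·0.5206 = 19.115 kPa
Denominator = 20.4·2.0·sin28.5°·cos28.5° = 20.4·2.0·0.4772·0.8788 = 17.109 kPa
FS = 19.115 / 17.109 = 1.117

FS = 1.12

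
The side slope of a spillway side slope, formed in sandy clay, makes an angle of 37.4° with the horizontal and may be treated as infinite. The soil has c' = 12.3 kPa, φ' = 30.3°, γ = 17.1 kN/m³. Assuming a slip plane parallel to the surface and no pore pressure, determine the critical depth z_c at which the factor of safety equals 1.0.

z_c = 6.32 m

Setting FS = 1.00 in FS = [c' + γz cos²β tanφ'] / [γz sinβ cosβ] and solving for z:
z = c' / [γ cosβ (FS·sinβ − cosβ·tanφ')]
  = 12.3 / [17.1·cos37.4°·(1.00·sin37.4° − cos37.4°·tan30.3°)]
  = 12.3 / [17.1·0.7944·(1.00·0.6074 − 0.7944·0.5844)]
  = 12.3 / 1.9447 = 6.325 m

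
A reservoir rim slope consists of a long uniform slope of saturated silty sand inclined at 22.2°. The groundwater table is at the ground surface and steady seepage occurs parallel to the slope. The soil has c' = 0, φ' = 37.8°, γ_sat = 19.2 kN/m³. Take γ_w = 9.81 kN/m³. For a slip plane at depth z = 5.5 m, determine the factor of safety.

With seepage parallel to the slope and the water table at the surface, the effective normal stress on the slip plane uses the buoyant unit weight γ' = γ_sat − γ_w while the driving shear stress uses γ_sat:
FS = [c' + γ' z cos²β tanφ'] / [γ_sat z sinβ cosβ]
(For c' = 0 this reduces to FS = (γ'/γ_sat)·tanφ'/tanβ.)
γ' = 19.2 − 9.81 = 9.39 kN/m³
Numerator = 0.0 + 9.39·5.5·cos²22.2°·tan37.8° = 0.0 + 9.39·5.5·0.8572·0.7757 = 34.341 kPa
Denominator = 19.2·5.5·sin22.2°·cos22.2° = 19.2·5.5·0.3778·0.9259 = 36.942 kPa
FS = 34.341 / 36.942 = 0.930

FS = 0.93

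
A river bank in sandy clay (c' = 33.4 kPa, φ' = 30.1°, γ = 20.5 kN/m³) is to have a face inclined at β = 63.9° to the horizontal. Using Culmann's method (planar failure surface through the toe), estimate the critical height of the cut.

H_c = 29.96 m

Culmann's analysis gives the critical failure plane at α_cr = (β + φ')/2 = (63.9 + 30.1)/2 = 47.0°, and the critical height
H_c = (4c'/γ) · sinβ cosφ' / [1 − cos(β − φ')]
    = (4·33.4/20.5) · sin63.9°·cos30.1° / [1 − cos(33.8°)]
    = 6.517 · 0.8980·0.8652 / [1 − 0.8310]
    = 6.517 · 0.7769 / 0.1690
    = 29.96 m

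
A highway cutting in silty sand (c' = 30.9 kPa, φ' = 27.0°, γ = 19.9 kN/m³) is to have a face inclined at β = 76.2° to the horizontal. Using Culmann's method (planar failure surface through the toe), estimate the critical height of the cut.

Culmann's analysis gives the critical failure plane at α_cr = (β + φ')/2 = (76.2 + 27.0)/2 = 51.6°, and the critical height
H_c = (4c'/γ) · sinβ cosφ' / [1 − cos(β − φ')]
    = (4·30.9/19.9) · sin76.2°·cos27.0° / [1 − cos(49.2°)]
    = 6.211 · 0.9711·0.8910 / [1 − 0.6534]
    = 6.211 · 0.8653 / 0.3466
    = 15.51 m

H_c = 15.51 m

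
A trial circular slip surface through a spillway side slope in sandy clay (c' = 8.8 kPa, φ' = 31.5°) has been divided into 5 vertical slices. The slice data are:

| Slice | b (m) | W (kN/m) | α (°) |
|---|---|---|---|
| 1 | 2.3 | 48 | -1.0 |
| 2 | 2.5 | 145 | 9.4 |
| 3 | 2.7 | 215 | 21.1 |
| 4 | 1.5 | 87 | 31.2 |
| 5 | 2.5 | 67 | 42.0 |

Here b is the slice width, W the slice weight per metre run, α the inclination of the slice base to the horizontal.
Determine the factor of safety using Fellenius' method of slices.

FS = 2.26

Ordinary method of slices: FS = Σ[c'·Δl_i + (W_i cosα_i)·tanφ'] / Σ W_i sinα_i, with Δl_i = b_i / cosα_i.
Slice 1: Δl = 2.3/cos(-1.0°) = 2.300 m; N'_1 = 48·cos(-1.0°) = 48.0; c'Δl = 20.24; W sinα = -0.8
Slice 2: Δl = 2.5/cos9.4° = 2.534 m; N'_2 = 145·cos9.4° = 143.1; c'Δl = 22.30; W sinα = 23.7
Slice 3: Δl = 2.7/cos21.1° = 2.894 m; N'_3 = 215·cos21.1° = 200.6; c'Δl = 25.47; W sinα = 77.4
Slice 4: Δl = 1.5/cos31.2° = 1.754 m; N'_4 = 87·cos31.2° = 74.4; c'Δl = 15.43; W sinα = 45.1
Slice 5: Δl = 2.5/cos42.0° = 3.364 m; N'_5 = 67·cos42.0° = 49.8; c'Δl = 29.60; W sinα = 44.8
Σc'Δl = 113.0 kN/m; ΣN' = 515.8 kN/m; ΣW sinα = 190.1 kN/m
Resisting = 113.0 + 515.8·tan31.5° = 113.0 + 316.1 = 429.2 kN/m
FS = 429.2 / 190.1 = 2.257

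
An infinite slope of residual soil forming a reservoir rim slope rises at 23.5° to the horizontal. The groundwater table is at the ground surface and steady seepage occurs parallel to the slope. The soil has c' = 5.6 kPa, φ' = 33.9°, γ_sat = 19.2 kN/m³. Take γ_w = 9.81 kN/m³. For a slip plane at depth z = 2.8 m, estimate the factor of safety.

With seepage parallel to the slope and the water table at the surface, the effective normal stress on the slip plane uses the buoyant unit weight γ' = γ_sat − γ_w while the driving shear stress uses γ_sat:
FS = [c' + γ' z cos²β tanφ'] / [γ_sat z sinβ cosβ]
γ' = 19.2 − 9.81 = 9.39 kN/m³
Numerator = 5.6 + 9.39·2.8·cos²23.5°·tan33.9° = 5.6 + 9.39·2.8·0.8410·0.6720 = 20.458 kPa
Denominator = 19.2·2.8·sin23.5°·cos23.5° = 19.2·2.8·0.3987·0.9171 = 19.659 kPa
FS = 20.458 / 19.659 = 1.041

FS = 1.04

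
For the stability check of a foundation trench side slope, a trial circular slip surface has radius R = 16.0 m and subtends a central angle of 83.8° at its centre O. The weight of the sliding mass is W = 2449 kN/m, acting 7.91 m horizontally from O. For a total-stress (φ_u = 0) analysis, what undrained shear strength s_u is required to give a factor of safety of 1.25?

FS = s_u·L_a·R / (W·d), so s_u = FS·W·d / (L_a·R).
Arc length L_a = R·θ = 16.0·(83.8°·π/180) = 16.0·1.4626 = 23.40 m
s_u = 1.25·2449·7.91 / (23.40·16.0) = 24214.5 / 374.42 = 64.67 kPa

s_u = 64.7 kPa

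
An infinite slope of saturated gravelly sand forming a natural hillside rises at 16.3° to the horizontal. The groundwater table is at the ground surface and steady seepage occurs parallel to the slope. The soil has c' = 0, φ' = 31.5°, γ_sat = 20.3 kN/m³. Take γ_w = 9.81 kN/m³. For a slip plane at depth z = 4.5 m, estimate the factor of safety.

With seepage parallel to the slope and the water table at the surface, the effective normal stress on the slip plane uses the buoyant unit weight γ' = γ_sat − γ_w while the driving shear stress uses γ_sat:
FS = [c' + γ' z cos²β tanφ'] / [γ_sat z sinβ cosβ]
(For c' = 0 this reduces to FS = (γ'/γ_sat)·tanφ'/tanβ.)
γ' = 20.3 − 9.81 = 10.49 kN/m³
Numerator = 0.0 + 10.49·4.5·cos²16.3°·tan31.5° = 0.0 + 10.49·4.5·0.9212·0.6128 = 26.649 kPa
Denominator = 20.3·4.5·sin16.3°·cos16.3° = 20.3·4.5·0.2807·0.9598 = 24.608 kPa
FS = 26.649 / 24.608 = 1.083

FS = 1.08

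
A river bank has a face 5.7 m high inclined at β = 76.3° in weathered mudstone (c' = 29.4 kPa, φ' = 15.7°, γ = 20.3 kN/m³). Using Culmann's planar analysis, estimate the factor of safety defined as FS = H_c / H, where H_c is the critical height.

FS = 1.87

H_c = (4c'/γ) · sinβ cosφ' / [1 − cos(β − φ')]
    = (4·29.4/20.3) · sin76.3°·cos15.7° / [1 − cos60.6°]
    = 5.793 · 0.9353 / 0.5091 = 10.64 m
FS = H_c / H = 10.64 / 5.7 = 1.867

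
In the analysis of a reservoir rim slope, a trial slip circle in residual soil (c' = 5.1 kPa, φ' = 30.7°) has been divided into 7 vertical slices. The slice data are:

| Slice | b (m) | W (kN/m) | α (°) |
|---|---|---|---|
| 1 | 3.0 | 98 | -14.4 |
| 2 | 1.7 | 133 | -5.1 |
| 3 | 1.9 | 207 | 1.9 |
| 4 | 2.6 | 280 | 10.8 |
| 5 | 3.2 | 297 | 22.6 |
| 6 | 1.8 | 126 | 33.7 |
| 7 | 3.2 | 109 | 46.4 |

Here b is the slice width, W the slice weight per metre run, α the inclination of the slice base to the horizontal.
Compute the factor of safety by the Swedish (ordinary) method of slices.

FS = 2.76

Ordinary method of slices: FS = Σ[c'·Δl_i + (W_i cosα_i)·tanφ'] / Σ W_i sinα_i, with Δl_i = b_i / cosα_i.
Slice 1: Δl = 3.0/cos(-14.4°) = 3.097 m; N'_1 = 98·cos(-14.4°) = 94.9; c'Δl = 15.80; W sinα = -24.4
Slice 2: Δl = 1.7/cos(-5.1°) = 1.707 m; N'_2 = 133·cos(-5.1°) = 132.5; c'Δl = 8.70; W sinα = -11.8
Slice 3: Δl = 1.9/cos1.9° = 1.901 m; N'_3 = 207·cos1.9° = 206.9; c'Δl = 9.70; W sinα = 6.9
Slice 4: Δl = 2.6/cos10.8° = 2.647 m; N'_4 = 280·cos10.8° = 275.0; c'Δl = 13.50; W sinα = 52.5
Slice 5: Δl = 3.2/cos22.6° = 3.466 m; N'_5 = 297·cos22.6° = 274.2; c'Δl = 17.68; W sinα = 114.1
Slice 6: Δl = 1.8/cos33.7° = 2.164 m; N'_6 = 126·cos33.7° = 104.8; c'Δl = 11.03; W sinα = 69.9
Slice 7: Δl = 3.2/cos46.4° = 4.640 m; N'_7 = 109·cos46.4° = 75.2; c'Δl = 23.67; W sinα = 78.9
Σc'Δl = 100.1 kN/m; ΣN' = 1163.5 kN/m; ΣW sinα = 286.1 kN/m
Resisting = 100.1 + 1163.5·tan30.7° = 100.1 + 690.8 = 790.9 kN/m
FS = 790.9 / 286.1 = 2.764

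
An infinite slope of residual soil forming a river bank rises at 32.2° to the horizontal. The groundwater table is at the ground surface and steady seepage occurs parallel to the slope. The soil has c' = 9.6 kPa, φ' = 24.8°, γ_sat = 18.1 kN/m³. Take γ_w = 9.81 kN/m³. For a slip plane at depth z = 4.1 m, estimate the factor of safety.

With seepage parallel to the slope and the water table at the surface, the effective normal stress on the slip plane uses the buoyant unit weight γ' = γ_sat − γ_w while the driving shear stress uses γ_sat:
FS = [c' + γ' z cos²β tanφ'] / [γ_sat z sinβ cosβ]
γ' = 18.1 − 9.81 = 8.29 kN/m³
Numerator = 9.6 + 8.29·4.1·cos²32.2°·tan24.8° = 9.6 + 8.29·4.1·0.7160·0.4621 = 20.846 kPa
Denominator = 18.1·4.1·sin32.2°·cos32.2° = 18.1·4.1·0.5329·0.8462 = 33.462 kPa
FS = 20.846 / 33.462 = 0.623

FS = 0.62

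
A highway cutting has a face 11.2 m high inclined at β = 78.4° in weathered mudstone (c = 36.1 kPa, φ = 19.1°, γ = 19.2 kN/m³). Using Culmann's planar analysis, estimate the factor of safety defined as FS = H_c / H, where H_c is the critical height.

FS = 1.27

H_c = (4c/γ) · sinβ cosφ / [1 − cos(β − φ)]
    = (4·36.1/19.2) · sin78.4°·cos19.1° / [1 − cos59.3°]
    = 7.521 · 0.9256 / 0.4895 = 14.22 m
FS = H_c / H = 14.22 / 11.2 = 1.270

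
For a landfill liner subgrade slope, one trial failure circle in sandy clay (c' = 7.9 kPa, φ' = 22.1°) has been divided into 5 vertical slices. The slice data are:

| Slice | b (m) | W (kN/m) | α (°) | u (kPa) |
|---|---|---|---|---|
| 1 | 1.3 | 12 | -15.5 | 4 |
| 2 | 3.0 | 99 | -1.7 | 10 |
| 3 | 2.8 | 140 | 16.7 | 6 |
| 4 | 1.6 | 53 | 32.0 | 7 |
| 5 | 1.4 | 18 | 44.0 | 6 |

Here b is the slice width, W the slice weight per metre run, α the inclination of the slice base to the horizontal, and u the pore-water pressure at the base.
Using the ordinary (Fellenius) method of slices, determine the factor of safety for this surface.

FS = 2.40

Ordinary method of slices: FS = Σ[c'·Δl_i + (W_i cosα_i − u_i·Δl_i)·tanφ'] / Σ W_i sinα_i, with Δl_i = b_i / cosα_i.
Slice 1: Δl = 1.3/cos(-15.5°) = 1.349 m; N'_1 = 12·cos(-15.5°) − 4·1.349 = 6.2; c'Δl = 10.66; W sinα = -3.2
Slice 2: Δl = 3.0/cos(-1.7°) = 3.001 m; N'_2 = 99·cos(-1.7°) − 10·3.001 = 68.9; c'Δl = 23.71; W sinα = -2.9
Slice 3: Δl = 2.8/cos16.7° = 2.923 m; N'_3 = 140·cos16.7° − 6·2.923 = 116.6; c'Δl = 23.09; W sinα = 40.2
Slice 4: Δl = 1.6/cos32.0° = 1.887 m; N'_4 = 53·cos32.0° − 7·1.887 = 31.7; c'Δl = 14.90; W sinα = 28.1
Slice 5: Δl = 1.4/cos44.0° = 1.946 m; N'_5 = 18·cos44.0° − 6·1.946 = 1.3; c'Δl = 15.38; W sinα = 12.5
Σc'Δl = 87.7 kN/m; ΣN' = 224.7 kN/m; ΣW sinα = 74.7 kN/m
Resisting = 87.7 + 224.7·tan22.1° = 87.7 + 91.2 = 179.0 kN/m
FS = 179.0 / 74.7 = 2.397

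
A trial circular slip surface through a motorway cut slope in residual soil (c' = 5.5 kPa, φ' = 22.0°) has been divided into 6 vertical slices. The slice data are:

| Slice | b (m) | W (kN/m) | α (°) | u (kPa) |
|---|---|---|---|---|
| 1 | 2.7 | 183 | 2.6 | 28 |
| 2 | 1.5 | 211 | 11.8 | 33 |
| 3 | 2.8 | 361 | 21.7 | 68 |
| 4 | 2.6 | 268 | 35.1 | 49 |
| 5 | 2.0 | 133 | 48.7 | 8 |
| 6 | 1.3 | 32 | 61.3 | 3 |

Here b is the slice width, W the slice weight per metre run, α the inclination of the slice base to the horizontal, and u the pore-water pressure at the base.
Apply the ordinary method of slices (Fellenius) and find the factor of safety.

Ordinary method of slices: FS = Σ[c'·Δl_i + (W_i cosα_i − u_i·Δl_i)·tanφ'] / Σ W_i sinα_i, with Δl_i = b_i / cosα_i.
Slice 1: Δl = 2.7/cos2.6° = 2.703 m; N'_1 = 183·cos2.6° − 28·2.703 = 107.1; c'Δl = 14.87; W sinα = 8.3
Slice 2: Δl = 1.5/cos11.8° = 1.532 m; N'_2 = 211·cos11.8° − 33·1.532 = 156.0; c'Δl = 8.43; W sinα = 43.1
Slice 3: Δl = 2.8/cos21.7° = 3.014 m; N'_3 = 361·cos21.7° − 68·3.014 = 130.5; c'Δl = 16.57; W sinα = 133.5
Slice 4: Δl = 2.6/cos35.1° = 3.178 m; N'_4 = 268·cos35.1° − 49·3.178 = 63.5; c'Δl = 17.48; W sinα = 154.1
Slice 5: Δl = 2.0/cos48.7° = 3.030 m; N'_5 = 133·cos48.7° − 8·3.030 = 63.5; c'Δl = 16.67; W sinα = 99.9
Slice 6: Δl = 1.3/cos61.3° = 2.707 m; N'_6 = 32·cos61.3° − 3·2.707 = 7.2; c'Δl = 14.89; W sinα = 28.1
Σc'Δl = 88.9 kN/m; ΣN' = 527.9 kN/m; ΣW sinα = 467.0 kN/m
Resisting = 88.9 + 527.9·tan22.0° = 88.9 + 213.3 = 302.2 kN/m
FS = 302.2 / 467.0 = 0.647

FS = 0.65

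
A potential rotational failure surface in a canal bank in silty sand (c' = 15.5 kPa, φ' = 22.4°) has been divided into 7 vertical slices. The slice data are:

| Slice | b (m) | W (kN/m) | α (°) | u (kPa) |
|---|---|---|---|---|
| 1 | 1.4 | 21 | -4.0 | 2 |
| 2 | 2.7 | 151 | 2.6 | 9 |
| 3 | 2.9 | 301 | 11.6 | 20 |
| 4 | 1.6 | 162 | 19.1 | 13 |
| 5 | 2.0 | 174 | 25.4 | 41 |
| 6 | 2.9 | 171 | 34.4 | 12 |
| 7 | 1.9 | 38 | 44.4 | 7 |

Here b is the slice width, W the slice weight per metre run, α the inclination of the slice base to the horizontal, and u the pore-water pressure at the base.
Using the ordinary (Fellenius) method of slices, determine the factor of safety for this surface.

Ordinary method of slices: FS = Σ[c'·Δl_i + (W_i cosα_i − u_i·Δl_i)·tanφ'] / Σ W_i sinα_i, with Δl_i = b_i / cosα_i.
Slice 1: Δl = 1.4/cos(-4.0°) = 1.403 m; N'_1 = 21·cos(-4.0°) − 2·1.403 = 18.1; c'Δl = 21.75; W sinα = -1.5
Slice 2: Δl = 2.7/cos2.6° = 2.703 m; N'_2 = 151·cos2.6° − 9·2.703 = 126.5; c'Δl = 41.89; W sinα = 6.8
Slice 3: Δl = 2.9/cos11.6° = 2.960 m; N'_3 = 301·cos11.6° − 20·2.960 = 235.6; c'Δl = 45.89; W sinα = 60.5
Slice 4: Δl = 1.6/cos19.1° = 1.693 m; N'_4 = 162·cos19.1° − 13·1.693 = 131.1; c'Δl = 26.24; W sinα = 53.0
Slice 5: Δl = 2.0/cos25.4° = 2.214 m; N'_5 = 174·cos25.4° − 41·2.214 = 66.4; c'Δl = 34.32; W sinα = 74.6
Slice 6: Δl = 2.9/cos34.4° = 3.515 m; N'_6 = 171·cos34.4° − 12·3.515 = 98.9; c'Δl = 54.48; W sinα = 96.6
Slice 7: Δl = 1.9/cos44.4° = 2.659 m; N'_7 = 38·cos44.4° − 7·2.659 = 8.5; c'Δl = 41.22; W sinα = 26.6
Σc'Δl = 265.8 kN/m; ΣN' = 685.2 kN/m; ΣW sinα = 316.7 kN/m
Resisting = 265.8 + 685.2·tan22.4° = 265.8 + 282.4 = 548.2 kN/m
FS = 548.2 / 316.7 = 1.731

FS = 1.73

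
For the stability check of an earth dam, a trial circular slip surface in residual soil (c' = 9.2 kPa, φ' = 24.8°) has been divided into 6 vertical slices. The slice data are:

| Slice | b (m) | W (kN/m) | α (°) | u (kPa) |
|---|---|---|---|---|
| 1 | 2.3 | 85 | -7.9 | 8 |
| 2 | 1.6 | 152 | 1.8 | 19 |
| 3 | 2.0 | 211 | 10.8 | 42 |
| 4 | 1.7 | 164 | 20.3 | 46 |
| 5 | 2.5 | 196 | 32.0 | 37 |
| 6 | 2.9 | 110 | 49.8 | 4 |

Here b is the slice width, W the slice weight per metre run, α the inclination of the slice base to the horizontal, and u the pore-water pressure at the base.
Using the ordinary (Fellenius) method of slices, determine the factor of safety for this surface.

Ordinary method of slices: FS = Σ[c'·Δl_i + (W_i cosα_i − u_i·Δl_i)·tanφ'] / Σ W_i sinα_i, with Δl_i = b_i / cosα_i.
Slice 1: Δl = 2.3/cos(-7.9°) = 2.322 m; N'_1 = 85·cos(-7.9°) − 8·2.322 = 65.6; c'Δl = 21.36; W sinα = -11.7
Slice 2: Δl = 1.6/cos1.8° = 1.601 m; N'_2 = 152·cos1.8° − 19·1.601 = 121.5; c'Δl = 14.73; W sinα = 4.8
Slice 3: Δl = 2.0/cos10.8° = 2.036 m; N'_3 = 211·cos10.8° − 42·2.036 = 121.7; c'Δl = 18.73; W sinα = 39.5
Slice 4: Δl = 1.7/cos20.3° = 1.813 m; N'_4 = 164·cos20.3° − 46·1.813 = 70.4; c'Δl = 16.68; W sinα = 56.9
Slice 5: Δl = 2.5/cos32.0° = 2.948 m; N'_5 = 196·cos32.0° − 37·2.948 = 57.1; c'Δl = 27.12; W sinα = 103.9
Slice 6: Δl = 2.9/cos49.8° = 4.493 m; N'_6 = 110·cos49.8° − 4·4.493 = 53.0; c'Δl = 41.34; W sinα = 84.0
Σc'Δl = 140.0 kN/m; ΣN' = 489.5 kN/m; ΣW sinα = 277.4 kN/m
Resisting = 140.0 + 489.5·tan24.8° = 140.0 + 226.2 = 366.1 kN/m
FS = 366.1 / 277.4 = 1.320

FS = 1.32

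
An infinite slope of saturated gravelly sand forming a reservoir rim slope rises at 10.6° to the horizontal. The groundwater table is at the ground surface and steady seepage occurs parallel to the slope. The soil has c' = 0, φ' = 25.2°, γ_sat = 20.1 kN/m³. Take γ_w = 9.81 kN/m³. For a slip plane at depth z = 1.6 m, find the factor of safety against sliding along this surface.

With seepage parallel to the slope and the water table at the surface, the effective normal stress on the slip plane uses the buoyant unit weight γ' = γ_sat − γ_w while the driving shear stress uses γ_sat:
FS = [c' + γ' z cos²β tanφ'] / [γ_sat z sinβ cosβ]
(For c' = 0 this reduces to FS = (γ'/γ_sat)·tanφ'/tanβ.)
γ' = 20.1 − 9.81 = 10.29 kN/m³
Numerator = 0.0 + 10.29·1.6·cos²10.6°·tan25.2° = 0.0 + 10.29·1.6·0.9662·0.4706 = 7.485 kPa
Denominator = 20.1·1.6·sin10.6°·cos10.6° = 20.1·1.6·0.1840·0.9829 = 5.815 kPa
FS = 7.485 / 5.815 = 1.287

FS = 1.29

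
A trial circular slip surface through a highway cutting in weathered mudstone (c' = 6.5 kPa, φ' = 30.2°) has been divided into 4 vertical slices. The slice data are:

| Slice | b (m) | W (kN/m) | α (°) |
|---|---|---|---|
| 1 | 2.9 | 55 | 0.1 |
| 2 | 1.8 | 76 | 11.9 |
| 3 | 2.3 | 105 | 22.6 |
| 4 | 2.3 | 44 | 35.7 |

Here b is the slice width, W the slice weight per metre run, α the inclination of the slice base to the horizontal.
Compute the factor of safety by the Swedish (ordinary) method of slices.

Ordinary method of slices: FS = Σ[c'·Δl_i + (W_i cosα_i)·tanφ'] / Σ W_i sinα_i, with Δl_i = b_i / cosα_i.
Slice 1: Δl = 2.9/cos0.1° = 2.900 m; N'_1 = 55·cos0.1° = 55.0; c'Δl = 18.85; W sinα = 0.1
Slice 2: Δl = 1.8/cos11.9° = 1.840 m; N'_2 = 76·cos11.9° = 74.4; c'Δl = 11.96; W sinα = 15.7
Slice 3: Δl = 2.3/cos22.6° = 2.491 m; N'_3 = 105·cos22.6° = 96.9; c'Δl = 16.19; W sinα = 40.4
Slice 4: Δl = 2.3/cos35.7° = 2.832 m; N'_4 = 44·cos35.7° = 35.7; c'Δl = 18.41; W sinα = 25.7
Σc'Δl = 65.4 kN/m; ΣN' = 262.0 kN/m; ΣW sinα = 81.8 kN/m
Resisting = 65.4 + 262.0·tan30.2° = 65.4 + 152.5 = 217.9 kN/m
FS = 217.9 / 81.8 = 2.664

FS = 2.66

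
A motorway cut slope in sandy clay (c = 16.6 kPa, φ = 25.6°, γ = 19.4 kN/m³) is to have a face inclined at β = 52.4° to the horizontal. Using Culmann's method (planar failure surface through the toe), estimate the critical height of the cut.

H_c = 22.77 m

Culmann's analysis gives the critical failure plane at α_cr = (β + φ)/2 = (52.4 + 25.6)/2 = 39.0°, and the critical height
H_c = (4c/γ) · sinβ cosφ / [1 − cos(β − φ)]
    = (4·16.6/19.4) · sin52.4°·cos25.6° / [1 − cos(26.8°)]
    = 3.423 · 0.7923·0.9018 / [1 − 0.8926]
    = 3.423 · 0.7145 / 0.1074
    = 22.77 m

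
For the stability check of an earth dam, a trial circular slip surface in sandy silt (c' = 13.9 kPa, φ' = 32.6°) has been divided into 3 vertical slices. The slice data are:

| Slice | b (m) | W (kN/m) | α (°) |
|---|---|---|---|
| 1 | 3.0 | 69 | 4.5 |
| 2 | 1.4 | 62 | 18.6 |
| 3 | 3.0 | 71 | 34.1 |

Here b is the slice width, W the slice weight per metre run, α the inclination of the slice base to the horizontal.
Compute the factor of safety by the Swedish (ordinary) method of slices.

FS = 3.57

Ordinary method of slices: FS = Σ[c'·Δl_i + (W_i cosα_i)·tanφ'] / Σ W_i sinα_i, with Δl_i = b_i / cosα_i.
Slice 1: Δl = 3.0/cos4.5° = 3.009 m; N'_1 = 69·cos4.5° = 68.8; c'Δl = 41.83; W sinα = 5.4
Slice 2: Δl = 1.4/cos18.6° = 1.477 m; N'_2 = 62·cos18.6° = 58.8; c'Δl = 20.53; W sinα = 19.8
Slice 3: Δl = 3.0/cos34.1° = 3.623 m; N'_3 = 71·cos34.1° = 58.8; c'Δl = 50.36; W sinα = 39.8
Σc'Δl = 112.7 kN/m; ΣN' = 186.3 kN/m; ΣW sinα = 65.0 kN/m
Resisting = 112.7 + 186.3·tan32.6° = 112.7 + 119.2 = 231.9 kN/m
FS = 231.9 / 65.0 = 3.568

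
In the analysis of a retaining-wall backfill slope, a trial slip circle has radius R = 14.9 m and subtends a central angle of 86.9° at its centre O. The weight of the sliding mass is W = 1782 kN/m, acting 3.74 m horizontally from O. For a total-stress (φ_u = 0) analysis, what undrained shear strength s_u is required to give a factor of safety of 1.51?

s_u = 29.9 kPa

FS = s_u·L_a·R / (W·d), so s_u = FS·W·d / (L_a·R).
Arc length L_a = R·θ = 14.9·(86.9°·π/180) = 14.9·1.5167 = 22.60 m
s_u = 1.51·1782·3.74 / (22.60·14.9) = 10063.7 / 336.72 = 29.89 kPa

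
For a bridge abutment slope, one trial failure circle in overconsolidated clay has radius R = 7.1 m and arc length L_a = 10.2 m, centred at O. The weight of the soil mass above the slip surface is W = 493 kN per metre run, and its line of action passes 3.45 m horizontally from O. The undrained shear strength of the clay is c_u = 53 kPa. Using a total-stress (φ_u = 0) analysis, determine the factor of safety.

Taking moments about the centre O, the resisting moment is provided by the undrained shear strength acting along the arc:
M_R = c_u·L_a·R = 53·10.20·7.1 = 3838.3 kN·m/m
M_D = W·d = 493·3.45 = 1700.9 kN·m/m
FS = M_R / M_D = 3838.3 / 1700.9 = 2.257

FS = 2.26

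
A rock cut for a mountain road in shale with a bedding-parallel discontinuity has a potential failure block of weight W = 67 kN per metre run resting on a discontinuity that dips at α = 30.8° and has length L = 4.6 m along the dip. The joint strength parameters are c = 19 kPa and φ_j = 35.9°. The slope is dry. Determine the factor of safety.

FS = 3.76

Resolving the block weight along and normal to the plane and applying the Mohr–Coulomb strength on the joint:
N' = W cosα = 67·cos30.8° = 57.6 kN/m
Driving force T = W sinα = 67·sin30.8° = 34.3 kN/m
Resisting force R = c·L + N'·tanφ_j = 19·4.6 + 57.6·tan35.9° = 87.4 + 41.7 = 129.1 kN/m
FS = R / T = 129.1 / 34.3 = 3.762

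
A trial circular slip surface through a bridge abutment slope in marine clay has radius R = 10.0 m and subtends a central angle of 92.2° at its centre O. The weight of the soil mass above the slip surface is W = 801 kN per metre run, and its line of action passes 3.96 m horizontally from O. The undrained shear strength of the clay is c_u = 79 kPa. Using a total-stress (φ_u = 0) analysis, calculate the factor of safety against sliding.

Taking moments about the centre O, the resisting moment is provided by the undrained shear strength acting along the arc:
Arc length L_a = R·θ = 10.0·(92.2°·π/180) = 10.0·1.6092 = 16.09 m
M_R = c_u·L_a·R = 79·16.09·10.0 = 12712.6 kN·m/m
M_D = W·d = 801·3.96 = 3172.0 kN·m/m
FS = M_R / M_D = 12712.6 / 3172.0 = 4.008

FS = 4.01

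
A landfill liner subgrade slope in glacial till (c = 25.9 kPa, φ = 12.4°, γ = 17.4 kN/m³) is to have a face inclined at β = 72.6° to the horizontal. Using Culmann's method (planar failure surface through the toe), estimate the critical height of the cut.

H_c = 11.03 m

Culmann's analysis gives the critical failure plane at α_cr = (β + φ)/2 = (72.6 + 12.4)/2 = 42.5°, and the critical height
H_c = (4c/γ) · sinβ cosφ / [1 − cos(β − φ)]
    = (4·25.9/17.4) · sin72.6°·cos12.4° / [1 − cos(60.2°)]
    = 5.954 · 0.9542·0.9767 / [1 − 0.4970]
    = 5.954 · 0.9320 / 0.5030
    = 11.03 m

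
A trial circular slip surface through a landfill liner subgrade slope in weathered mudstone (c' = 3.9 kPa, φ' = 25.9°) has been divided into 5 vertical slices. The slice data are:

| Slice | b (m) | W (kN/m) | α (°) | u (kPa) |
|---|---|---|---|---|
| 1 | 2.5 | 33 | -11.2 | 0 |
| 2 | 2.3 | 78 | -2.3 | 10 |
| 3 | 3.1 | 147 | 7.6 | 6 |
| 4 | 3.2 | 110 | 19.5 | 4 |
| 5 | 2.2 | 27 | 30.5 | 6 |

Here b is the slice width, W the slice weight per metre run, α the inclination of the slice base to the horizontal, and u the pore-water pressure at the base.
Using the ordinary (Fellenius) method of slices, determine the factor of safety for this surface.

FS = 3.41

Ordinary method of slices: FS = Σ[c'·Δl_i + (W_i cosα_i − u_i·Δl_i)·tanφ'] / Σ W_i sinα_i, with Δl_i = b_i / cosα_i.
Slice 1: Δl = 2.5/cos(-11.2°) = 2.549 m; N'_1 = 33·cos(-11.2°) − 0·2.549 = 32.4; c'Δl = 9.94; W sinα = -6.4
Slice 2: Δl = 2.3/cos(-2.3°) = 2.302 m; N'_2 = 78·cos(-2.3°) − 10·2.302 = 54.9; c'Δl = 8.98; W sinα = -3.1
Slice 3: Δl = 3.1/cos7.6° = 3.127 m; N'_3 = 147·cos7.6° − 6·3.127 = 126.9; c'Δl = 12.20; W sinα = 19.4
Slice 4: Δl = 3.2/cos19.5° = 3.395 m; N'_4 = 110·cos19.5° − 4·3.395 = 90.1; c'Δl = 13.24; W sinα = 36.7
Slice 5: Δl = 2.2/cos30.5° = 2.553 m; N'_5 = 27·cos30.5° − 6·2.553 = 7.9; c'Δl = 9.96; W sinα = 13.7
Σc'Δl = 54.3 kN/m; ΣN' = 312.3 kN/m; ΣW sinα = 60.3 kN/m
Resisting = 54.3 + 312.3·tan25.9° = 54.3 + 151.6 = 206.0 kN/m
FS = 206.0 / 60.3 = 3.414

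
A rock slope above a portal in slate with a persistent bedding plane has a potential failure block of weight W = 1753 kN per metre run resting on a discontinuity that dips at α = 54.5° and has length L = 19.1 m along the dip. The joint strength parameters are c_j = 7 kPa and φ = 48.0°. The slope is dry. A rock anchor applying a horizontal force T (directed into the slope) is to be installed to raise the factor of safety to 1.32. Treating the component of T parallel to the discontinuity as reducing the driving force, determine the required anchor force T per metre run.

Resolving forces along and normal to the sliding plane, with the horizontal anchor force T adding T·sinα to the effective normal force and T·cosα acting up the plane against the driving force:
FS = [c_jL + (W cosα + T sinα) tanφ] / [W sinα − T cosα]
Without the anchor: N' = 1018.0 kN/m, driving T_d = 1427.1 kN/m, resisting R = 7·19.1 + 1018.0·tan48.0° = 1264.3 kN/m, FS = 0.89.
Setting FS = 1.32 and solving for T:
1.32·(1427.1 − T cos54.5°) = 1264.3 + T sin54.5°·tan48.0°
T·(sin54.5°·tan48.0° + 1.32·cos54.5°) = 1.32·1427.1 − 1264.3
T·(0.8141·1.1106 + 1.32·0.5807) = 1883.8 − 1264.3 = 619.6
T·1.6707 = 619.6
T = 370.8 kN/m

T = 371 kN/m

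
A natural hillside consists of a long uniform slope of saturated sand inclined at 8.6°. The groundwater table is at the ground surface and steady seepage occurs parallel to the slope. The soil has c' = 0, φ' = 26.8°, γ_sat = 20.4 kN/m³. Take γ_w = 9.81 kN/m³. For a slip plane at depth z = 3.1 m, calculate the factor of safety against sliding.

FS = 1.73

With seepage parallel to the slope and the water table at the surface, the effective normal stress on the slip plane uses the buoyant unit weight γ' = γ_sat − γ_w while the driving shear stress uses γ_sat:
FS = [c' + γ' z cos²β tanφ'] / [γ_sat z sinβ cosβ]
(For c' = 0 this reduces to FS = (γ'/γ_sat)·tanφ'/tanβ.)
γ' = 20.4 − 9.81 = 10.59 kN/m³
Numerator = 0.0 + 10.59·3.1·cos²8.6°·tan26.8° = 0.0 + 10.59·3.1·0.9776·0.5051 = 16.212 kPa
Denominator = 20.4·3.1·sin8.6°·cos8.6° = 20.4·3.1·0.1495·0.9888 = 9.350 kPa
FS = 16.212 / 9.350 = 1.734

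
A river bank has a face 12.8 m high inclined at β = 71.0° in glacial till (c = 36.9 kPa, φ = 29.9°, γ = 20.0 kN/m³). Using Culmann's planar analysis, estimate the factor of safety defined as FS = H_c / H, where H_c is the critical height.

FS = 1.92

H_c = (4c/γ) · sinβ cosφ / [1 − cos(β − φ)]
    = (4·36.9/20.0) · sin71.0°·cos29.9° / [1 − cos41.1°]
    = 7.380 · 0.8197 / 0.2464 = 24.55 m
FS = H_c / H = 24.55 / 12.8 = 1.918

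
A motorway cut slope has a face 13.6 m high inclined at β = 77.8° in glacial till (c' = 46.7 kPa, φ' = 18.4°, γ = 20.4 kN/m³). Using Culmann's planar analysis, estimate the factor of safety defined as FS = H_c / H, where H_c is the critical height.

FS = 1.27

H_c = (4c'/γ) · sinβ cosφ' / [1 − cos(β − φ')]
    = (4·46.7/20.4) · sin77.8°·cos18.4° / [1 − cos59.4°]
    = 9.157 · 0.9274 / 0.4910 = 17.30 m
FS = H_c / H = 17.30 / 13.6 = 1.272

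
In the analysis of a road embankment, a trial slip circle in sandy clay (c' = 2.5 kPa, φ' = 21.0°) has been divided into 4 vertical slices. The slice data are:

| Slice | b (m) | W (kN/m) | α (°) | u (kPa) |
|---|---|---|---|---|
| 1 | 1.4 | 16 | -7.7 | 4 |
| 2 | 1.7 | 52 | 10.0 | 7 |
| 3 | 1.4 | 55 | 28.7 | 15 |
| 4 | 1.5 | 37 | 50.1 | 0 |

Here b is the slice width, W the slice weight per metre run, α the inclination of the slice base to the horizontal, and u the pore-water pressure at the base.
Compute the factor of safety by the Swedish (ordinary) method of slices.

Ordinary method of slices: FS = Σ[c'·Δl_i + (W_i cosα_i − u_i·Δl_i)·tanφ'] / Σ W_i sinα_i, with Δl_i = b_i / cosα_i.
Slice 1: Δl = 1.4/cos(-7.7°) = 1.413 m; N'_1 = 16·cos(-7.7°) − 4·1.413 = 10.2; c'Δl = 3.53; W sinα = -2.1
Slice 2: Δl = 1.7/cos10.0° = 1.726 m; N'_2 = 52·cos10.0° − 7·1.726 = 39.1; c'Δl = 4.32; W sinα = 9.0
Slice 3: Δl = 1.4/cos28.7° = 1.596 m; N'_3 = 55·cos28.7° − 15·1.596 = 24.3; c'Δl = 3.99; W sinα = 26.4
Slice 4: Δl = 1.5/cos50.1° = 2.338 m; N'_4 = 37·cos50.1° − 0·2.338 = 23.7; c'Δl = 5.85; W sinα = 28.4
Σc'Δl = 17.7 kN/m; ΣN' = 97.4 kN/m; ΣW sinα = 61.7 kN/m
Resisting = 17.7 + 97.4·tan21.0° = 17.7 + 37.4 = 55.1 kN/m
FS = 55.1 / 61.7 = 0.893

FS = 0.89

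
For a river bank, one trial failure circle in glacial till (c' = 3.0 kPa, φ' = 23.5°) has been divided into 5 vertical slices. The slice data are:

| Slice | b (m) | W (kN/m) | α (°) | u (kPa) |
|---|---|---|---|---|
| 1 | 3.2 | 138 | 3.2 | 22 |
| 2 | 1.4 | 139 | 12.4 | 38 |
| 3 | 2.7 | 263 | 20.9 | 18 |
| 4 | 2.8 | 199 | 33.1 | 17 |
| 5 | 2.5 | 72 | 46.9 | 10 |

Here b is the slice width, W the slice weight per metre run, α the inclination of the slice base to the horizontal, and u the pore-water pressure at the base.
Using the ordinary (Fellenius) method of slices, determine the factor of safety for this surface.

FS = 0.84

Ordinary method of slices: FS = Σ[c'·Δl_i + (W_i cosα_i − u_i·Δl_i)·tanφ'] / Σ W_i sinα_i, with Δl_i = b_i / cosα_i.
Slice 1: Δl = 3.2/cos3.2° = 3.205 m; N'_1 = 138·cos3.2° − 22·3.205 = 67.3; c'Δl = 9.61; W sinα = 7.7
Slice 2: Δl = 1.4/cos12.4° = 1.433 m; N'_2 = 139·cos12.4° − 38·1.433 = 81.3; c'Δl = 4.30; W sinα = 29.8
Slice 3: Δl = 2.7/cos20.9° = 2.890 m; N'_3 = 263·cos20.9° − 18·2.890 = 193.7; c'Δl = 8.67; W sinα = 93.8
Slice 4: Δl = 2.8/cos33.1° = 3.342 m; N'_4 = 199·cos33.1° − 17·3.342 = 109.9; c'Δl = 10.03; W sinα = 108.7
Slice 5: Δl = 2.5/cos46.9° = 3.659 m; N'_5 = 72·cos46.9° − 10·3.659 = 12.6; c'Δl = 10.98; W sinα = 52.6
Σc'Δl = 43.6 kN/m; ΣN' = 464.7 kN/m; ΣW sinα = 292.6 kN/m
Resisting = 43.6 + 464.7·tan23.5° = 43.6 + 202.1 = 245.7 kN/m
FS = 245.7 / 292.6 = 0.840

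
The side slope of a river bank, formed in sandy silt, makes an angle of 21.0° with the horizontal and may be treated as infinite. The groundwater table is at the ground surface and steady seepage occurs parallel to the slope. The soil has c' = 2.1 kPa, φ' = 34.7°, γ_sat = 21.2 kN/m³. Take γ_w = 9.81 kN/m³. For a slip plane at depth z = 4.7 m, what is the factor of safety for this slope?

FS = 1.03

With seepage parallel to the slope and the water table at the surface, the effective normal stress on the slip plane uses the buoyant unit weight γ' = γ_sat − γ_w while the driving shear stress uses γ_sat:
FS = [c' + γ' z cos²β tanφ'] / [γ_sat z sinβ cosβ]
γ' = 21.2 − 9.81 = 11.39 kN/m³
Numerator = 2.1 + 11.39·4.7·cos²21.0°·tan34.7° = 2.1 + 11.39·4.7·0.8716·0.6924 = 34.407 kPa
Denominator = 21.2·4.7·sin21.0°·cos21.0° = 21.2·4.7·0.3584·0.9336 = 33.336 kPa
FS = 34.407 / 33.336 = 1.032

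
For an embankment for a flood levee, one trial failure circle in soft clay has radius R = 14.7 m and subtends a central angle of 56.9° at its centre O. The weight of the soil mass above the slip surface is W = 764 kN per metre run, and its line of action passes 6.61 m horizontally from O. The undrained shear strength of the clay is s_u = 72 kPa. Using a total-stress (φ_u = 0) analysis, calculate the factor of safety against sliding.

Taking moments about the centre O, the resisting moment is provided by the undrained shear strength acting along the arc:
Arc length L_a = R·θ = 14.7·(56.9°·π/180) = 14.7·0.9931 = 14.60 m
M_R = s_u·L_a·R = 72·14.60·14.7 = 15451.0 kN·m/m
M_D = W·d = 764·6.61 = 5050.0 kN·m/m
FS = M_R / M_D = 15451.0 / 5050.0 = 3.060

FS = 3.06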